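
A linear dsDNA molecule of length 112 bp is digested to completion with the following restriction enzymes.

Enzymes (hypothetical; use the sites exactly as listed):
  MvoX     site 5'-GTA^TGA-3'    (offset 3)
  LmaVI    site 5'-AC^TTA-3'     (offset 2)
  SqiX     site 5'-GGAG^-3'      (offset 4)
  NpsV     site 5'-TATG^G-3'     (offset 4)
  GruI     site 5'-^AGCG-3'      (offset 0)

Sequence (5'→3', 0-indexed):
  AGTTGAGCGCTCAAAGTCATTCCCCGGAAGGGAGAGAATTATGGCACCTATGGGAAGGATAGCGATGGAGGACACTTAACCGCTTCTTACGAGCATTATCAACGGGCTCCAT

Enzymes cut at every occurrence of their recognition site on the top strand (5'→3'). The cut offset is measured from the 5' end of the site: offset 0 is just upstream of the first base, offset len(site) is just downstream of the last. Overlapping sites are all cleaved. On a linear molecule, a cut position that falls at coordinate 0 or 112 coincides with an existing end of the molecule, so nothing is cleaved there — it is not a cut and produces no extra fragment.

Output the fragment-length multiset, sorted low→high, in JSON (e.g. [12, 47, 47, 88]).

[5,5,8,9,9,10,29,37]

Per-enzyme occurrences:
  MvoX (GTATGA, off=3): no sites
  LmaVI (ACTTA, off=2): starts [73] → cuts [75]
  SqiX (GGAG, off=4): starts [30, 66] → cuts [34, 70]
  NpsV (TATGG, off=4): starts [39, 48] → cuts [43, 52]
  GruI (AGCG, off=0): starts [5, 60] → cuts [5, 60]

Pooled cuts: [5, 34, 43, 52, 60, 70, 75]

Fragments:
  [0,5): 5 bp
  [5,34): 29 bp
  [34,43): 9 bp
  [43,52): 9 bp
  [52,60): 8 bp
  [60,70): 10 bp
  [70,75): 5 bp
  [75,112): 37 bp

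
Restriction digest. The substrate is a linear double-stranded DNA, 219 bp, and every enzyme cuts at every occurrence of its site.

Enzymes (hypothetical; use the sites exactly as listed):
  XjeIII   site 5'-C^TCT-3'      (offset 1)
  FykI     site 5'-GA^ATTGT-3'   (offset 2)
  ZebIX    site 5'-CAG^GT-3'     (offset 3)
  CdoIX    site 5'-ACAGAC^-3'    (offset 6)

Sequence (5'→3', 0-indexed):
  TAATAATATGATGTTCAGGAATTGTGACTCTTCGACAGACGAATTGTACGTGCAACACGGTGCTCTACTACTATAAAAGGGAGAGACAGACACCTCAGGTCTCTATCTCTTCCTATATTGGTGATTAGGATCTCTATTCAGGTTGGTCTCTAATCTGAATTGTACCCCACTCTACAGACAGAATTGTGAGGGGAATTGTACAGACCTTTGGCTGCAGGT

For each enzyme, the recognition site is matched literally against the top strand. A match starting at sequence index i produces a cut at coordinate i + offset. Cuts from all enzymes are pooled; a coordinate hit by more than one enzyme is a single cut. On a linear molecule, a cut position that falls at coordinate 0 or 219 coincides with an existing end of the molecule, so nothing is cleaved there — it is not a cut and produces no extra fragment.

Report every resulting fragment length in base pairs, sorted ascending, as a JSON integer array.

Scan for sites:
  XjeIII (CTCT, off=1): starts [27, 62, 100, 106, 131, 147, 169] → cuts [28, 63, 101, 107, 132, 148, 170]
  FykI (GAATTGT, off=2): starts [18, 40, 156, 180, 192] → cuts [20, 42, 158, 182, 194]
  ZebIX (CAGGT, off=3): starts [95, 138, 214] → cuts [98, 141, 217]
  CdoIX (ACAGAC, off=6): starts [34, 85, 173, 199] → cuts [40, 91, 179, 205]

Pooled cuts: [20, 28, 40, 42, 63, 91, 98, 101, 107, 132, 141, 148, 158, 170, 179, 182, 194, 205, 217]

Fragments:
  [0,20): 20 bp
  [20,28): 8 bp
  [28,40): 12 bp
  [40,42): 2 bp
  [42,63): 21 bp
  [63,91): 28 bp
  [91,98): 7 bp
  [98,101): 3 bp
  [101,107): 6 bp
  [107,132): 25 bp
  [132,141): 9 bp
  [141,148): 7 bp
  [148,158): 10 bp
  [158,170): 12 bp
  [170,179): 9 bp
  [179,182): 3 bp
  [182,194): 12 bp
  [194,205): 11 bp
  [205,217): 12 bp
  [217,219): 2 bp

[2,2,3,3,6,7,7,8,9,9,10,11,12,12,12,12,20,21,25,28]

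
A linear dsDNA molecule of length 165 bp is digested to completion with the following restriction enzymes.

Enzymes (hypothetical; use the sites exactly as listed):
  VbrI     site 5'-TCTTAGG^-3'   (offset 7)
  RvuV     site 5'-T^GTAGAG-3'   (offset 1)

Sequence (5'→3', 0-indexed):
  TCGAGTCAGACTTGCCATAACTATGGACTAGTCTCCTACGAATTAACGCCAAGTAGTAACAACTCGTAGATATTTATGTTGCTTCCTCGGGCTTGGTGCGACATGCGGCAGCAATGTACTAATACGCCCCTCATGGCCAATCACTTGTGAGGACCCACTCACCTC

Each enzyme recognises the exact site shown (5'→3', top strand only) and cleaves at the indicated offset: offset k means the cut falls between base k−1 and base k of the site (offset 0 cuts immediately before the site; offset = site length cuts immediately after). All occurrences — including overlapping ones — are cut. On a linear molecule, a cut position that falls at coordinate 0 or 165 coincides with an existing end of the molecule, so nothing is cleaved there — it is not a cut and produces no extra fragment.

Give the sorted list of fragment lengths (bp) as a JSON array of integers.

Site scan:
  VbrI (TCTTAGG, off=7): no sites
  RvuV (TGTAGAG, off=1): no sites

All cut coordinates (distinct, sorted): ∅

Fragment lengths:
  no cuts → one linear fragment of 165 bp

[165]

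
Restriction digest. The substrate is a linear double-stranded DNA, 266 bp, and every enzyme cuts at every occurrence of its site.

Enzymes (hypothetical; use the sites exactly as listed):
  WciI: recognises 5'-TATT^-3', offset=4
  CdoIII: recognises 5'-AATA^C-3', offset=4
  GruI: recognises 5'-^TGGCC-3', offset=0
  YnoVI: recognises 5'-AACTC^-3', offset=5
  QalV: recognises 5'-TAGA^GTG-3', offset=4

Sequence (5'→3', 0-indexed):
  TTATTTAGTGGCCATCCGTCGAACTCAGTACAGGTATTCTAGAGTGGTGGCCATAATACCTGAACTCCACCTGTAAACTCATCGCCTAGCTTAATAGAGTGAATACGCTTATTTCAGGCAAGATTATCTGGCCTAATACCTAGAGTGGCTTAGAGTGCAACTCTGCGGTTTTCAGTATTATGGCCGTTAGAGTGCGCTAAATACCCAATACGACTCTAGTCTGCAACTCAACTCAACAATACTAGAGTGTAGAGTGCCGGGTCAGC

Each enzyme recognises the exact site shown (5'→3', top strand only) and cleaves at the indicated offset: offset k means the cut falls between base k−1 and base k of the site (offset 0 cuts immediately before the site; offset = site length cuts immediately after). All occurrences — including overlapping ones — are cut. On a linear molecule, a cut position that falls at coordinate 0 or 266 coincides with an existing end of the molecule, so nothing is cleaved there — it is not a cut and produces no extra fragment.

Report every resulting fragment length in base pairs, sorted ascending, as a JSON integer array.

[1,3,4,5,5,5,5,6,7,7,7,7,8,9,9,10,10,11,11,12,12,13,13,15,16,18,18,19]

Scan for sites:
  WciI TATT/4: at [1, 34, 109, 175] ⇒ [5, 38, 113, 179]
  CdoIII AATAC/4: at [54, 101, 134, 199, 206, 237] ⇒ [58, 105, 138, 203, 210, 241]
  GruI TGGCC/0: at [8, 47, 128, 180] ⇒ [8, 47, 128, 180]
  YnoVI AACTC/5: at [21, 62, 75, 158, 224, 229] ⇒ [26, 67, 80, 163, 229, 234]
  QalV TAGAGTG/4: at [39, 94, 140, 150, 187, 242, 249] ⇒ [43, 98, 144, 154, 191, 246, 253]

Pooled cuts: [5, 8, 26, 38, 43, 47, 58, 67, 80, 98, 105, 113, 128, 138, 144, 154, 163, 179, 180, 191, 203, 210, 229, 234, 241, 246, 253]

Fragments:
  [0,5): 5 bp
  [5,8): 3 bp
  [8,26): 18 bp
  [26,38): 12 bp
  [38,43): 5 bp
  [43,47): 4 bp
  [47,58): 11 bp
  [58,67): 9 bp
  [67,80): 13 bp
  [80,98): 18 bp
  [98,105): 7 bp
  [105,113): 8 bp
  [113,128): 15 bp
  [128,138): 10 bp
  [138,144): 6 bp
  [144,154): 10 bp
  [154,163): 9 bp
  [163,179): 16 bp
  [179,180): 1 bp
  [180,191): 11 bp
  [191,203): 12 bp
  [203,210): 7 bp
  [210,229): 19 bp
  [229,234): 5 bp
  [234,241): 7 bp
  [241,246): 5 bp
  [246,253): 7 bp
  [253,266): 13 bp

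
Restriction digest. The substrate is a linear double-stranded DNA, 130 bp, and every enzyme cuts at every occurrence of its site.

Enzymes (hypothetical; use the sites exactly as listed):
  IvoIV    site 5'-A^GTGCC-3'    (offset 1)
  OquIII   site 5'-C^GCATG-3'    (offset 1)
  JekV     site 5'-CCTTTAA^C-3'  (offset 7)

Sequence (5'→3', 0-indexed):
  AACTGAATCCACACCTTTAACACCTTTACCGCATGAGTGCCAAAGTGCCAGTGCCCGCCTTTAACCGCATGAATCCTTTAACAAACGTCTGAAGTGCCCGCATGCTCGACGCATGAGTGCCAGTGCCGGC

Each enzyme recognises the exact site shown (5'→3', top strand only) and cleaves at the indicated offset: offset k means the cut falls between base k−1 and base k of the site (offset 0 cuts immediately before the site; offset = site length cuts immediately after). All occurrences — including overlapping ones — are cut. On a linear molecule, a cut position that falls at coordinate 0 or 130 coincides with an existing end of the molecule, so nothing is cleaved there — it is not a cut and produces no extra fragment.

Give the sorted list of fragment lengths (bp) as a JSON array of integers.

[2,6,6,6,6,6,8,8,10,11,12,14,15,20]

Per-enzyme occurrences:
  IvoIV (AGTGCC, off=1): starts [35, 43, 49, 92, 115, 121] → cuts [36, 44, 50, 93, 116, 122]
  OquIII (CGCATG, off=1): starts [29, 65, 98, 109] → cuts [30, 66, 99, 110]
  JekV (CCTTTAAC, off=7): starts [13, 57, 74] → cuts [20, 64, 81]

All cut coordinates (distinct, sorted): [20, 30, 36, 44, 50, 64, 66, 81, 93, 99, 110, 116, 122]

Fragments:
  [0,20): 20 bp
  [20,30): 10 bp
  [30,36): 6 bp
  [36,44): 8 bp
  [44,50): 6 bp
  [50,64): 14 bp
  [64,66): 2 bp
  [66,81): 15 bp
  [81,93): 12 bp
  [93,99): 6 bp
  [99,110): 11 bp
  [110,116): 6 bp
  [116,122): 6 bp
  [122,130): 8 bp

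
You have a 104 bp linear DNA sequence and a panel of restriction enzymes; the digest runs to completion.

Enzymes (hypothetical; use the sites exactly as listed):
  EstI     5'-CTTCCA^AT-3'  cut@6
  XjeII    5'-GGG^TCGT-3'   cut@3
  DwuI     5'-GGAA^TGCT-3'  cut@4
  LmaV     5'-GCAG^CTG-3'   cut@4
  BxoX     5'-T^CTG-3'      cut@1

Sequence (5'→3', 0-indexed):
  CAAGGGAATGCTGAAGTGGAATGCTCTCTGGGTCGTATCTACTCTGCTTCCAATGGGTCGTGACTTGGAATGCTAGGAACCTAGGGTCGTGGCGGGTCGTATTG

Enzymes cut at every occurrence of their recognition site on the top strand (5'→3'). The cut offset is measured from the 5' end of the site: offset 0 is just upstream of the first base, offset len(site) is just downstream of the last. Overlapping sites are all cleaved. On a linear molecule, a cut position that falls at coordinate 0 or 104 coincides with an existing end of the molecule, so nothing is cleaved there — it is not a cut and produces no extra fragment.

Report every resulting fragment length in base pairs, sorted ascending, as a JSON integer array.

Site scan:
  EstI CTTCCAAT/6: at [46] ⇒ [52]
  XjeII GGGTCGT/3: at [29, 54, 83, 93] ⇒ [32, 57, 86, 96]
  DwuI GGAATGCT/4: at [4, 17, 66] ⇒ [8, 21, 70]
  LmaV (GCAGCTG, off=4): no sites
  BxoX TCTG/1: at [26, 42] ⇒ [27, 43]

All cut coordinates (distinct, sorted): [8, 21, 27, 32, 43, 52, 57, 70, 86, 96]

Fragments:
  [0,8): 8 bp
  [8,21): 13 bp
  [21,27): 6 bp
  [27,32): 5 bp
  [32,43): 11 bp
  [43,52): 9 bp
  [52,57): 5 bp
  [57,70): 13 bp
  [70,86): 16 bp
  [86,96): 10 bp
  [96,104): 8 bp

[5,5,6,8,8,9,10,11,13,13,16]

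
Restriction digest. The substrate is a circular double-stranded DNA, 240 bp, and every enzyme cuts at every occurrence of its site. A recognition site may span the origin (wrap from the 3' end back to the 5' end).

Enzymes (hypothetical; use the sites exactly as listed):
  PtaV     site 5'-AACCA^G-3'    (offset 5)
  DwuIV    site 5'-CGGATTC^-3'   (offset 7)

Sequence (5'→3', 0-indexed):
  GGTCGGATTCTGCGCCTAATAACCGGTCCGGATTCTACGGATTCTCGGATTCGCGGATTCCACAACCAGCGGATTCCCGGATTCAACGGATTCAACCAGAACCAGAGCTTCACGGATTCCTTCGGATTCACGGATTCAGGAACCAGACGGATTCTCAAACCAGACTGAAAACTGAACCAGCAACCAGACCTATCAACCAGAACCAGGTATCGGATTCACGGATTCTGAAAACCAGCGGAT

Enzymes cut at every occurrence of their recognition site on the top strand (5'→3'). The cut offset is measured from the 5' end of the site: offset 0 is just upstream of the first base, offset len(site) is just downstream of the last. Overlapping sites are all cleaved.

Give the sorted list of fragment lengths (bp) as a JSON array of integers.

Site scan:
  PtaV AACCAG/5: at [63, 93, 99, 140, 157, 174, 181, 194, 200, 229] ⇒ [68, 98, 104, 145, 162, 179, 186, 199, 205, 234]
  DwuIV CGGATTC/7: at [3, 28, 37, 45, 53, 69, 77, 86, 112, 122, 130, 147, 210, 218] ⇒ [10, 35, 44, 52, 60, 76, 84, 93, 119, 129, 137, 154, 217, 225]

Pooled cuts: [10, 35, 44, 52, 60, 68, 76, 84, 93, 98, 104, 119, 129, 137, 145, 154, 162, 179, 186, 199, 205, 217, 225, 234]

Fragments:
  10→35: 25 bp
  35→44: 9 bp
  44→52: 8 bp
  52→60: 8 bp
  60→68: 8 bp
  68→76: 8 bp
  76→84: 8 bp
  84→93: 9 bp
  93→98: 5 bp
  98→104: 6 bp
  104→119: 15 bp
  119→129: 10 bp
  129→137: 8 bp
  137→145: 8 bp
  145→154: 9 bp
  154→162: 8 bp
  162→179: 17 bp
  179→186: 7 bp
  186→199: 13 bp
  199→205: 6 bp
  205→217: 12 bp
  217→225: 8 bp
  225→234: 9 bp
  234→10 (wrap): 240-234+10 = 16 bp

[5,6,6,7,8,8,8,8,8,8,8,8,8,9,9,9,9,10,12,13,15,16,17,25]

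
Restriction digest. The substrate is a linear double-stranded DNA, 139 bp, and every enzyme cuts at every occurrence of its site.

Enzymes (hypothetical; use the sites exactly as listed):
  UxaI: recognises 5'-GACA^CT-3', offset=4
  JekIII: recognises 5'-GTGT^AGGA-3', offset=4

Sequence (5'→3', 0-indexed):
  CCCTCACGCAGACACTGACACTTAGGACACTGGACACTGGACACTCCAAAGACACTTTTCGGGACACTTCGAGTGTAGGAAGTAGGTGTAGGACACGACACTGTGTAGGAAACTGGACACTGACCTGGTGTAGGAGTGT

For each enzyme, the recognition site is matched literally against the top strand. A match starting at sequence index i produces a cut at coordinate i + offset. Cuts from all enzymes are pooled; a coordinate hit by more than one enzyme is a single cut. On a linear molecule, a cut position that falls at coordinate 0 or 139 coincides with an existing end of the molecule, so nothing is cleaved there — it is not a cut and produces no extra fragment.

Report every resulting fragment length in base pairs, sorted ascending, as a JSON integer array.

Site scan:
  UxaI GACACT/4: at [10, 16, 25, 32, 39, 50, 62, 96, 115] ⇒ [14, 20, 29, 36, 43, 54, 66, 100, 119]
  JekIII GTGTAGGA/4: at [72, 85, 102, 127] ⇒ [76, 89, 106, 131]

Pooled cuts: [14, 20, 29, 36, 43, 54, 66, 76, 89, 100, 106, 119, 131]

Fragment lengths:
  [0,14): 14 bp
  [14,20): 6 bp
  [20,29): 9 bp
  [29,36): 7 bp
  [36,43): 7 bp
  [43,54): 11 bp
  [54,66): 12 bp
  [66,76): 10 bp
  [76,89): 13 bp
  [89,100): 11 bp
  [100,106): 6 bp
  [106,119): 13 bp
  [119,131): 12 bp
  [131,139): 8 bp

[6,6,7,7,8,9,10,11,11,12,12,13,13,14]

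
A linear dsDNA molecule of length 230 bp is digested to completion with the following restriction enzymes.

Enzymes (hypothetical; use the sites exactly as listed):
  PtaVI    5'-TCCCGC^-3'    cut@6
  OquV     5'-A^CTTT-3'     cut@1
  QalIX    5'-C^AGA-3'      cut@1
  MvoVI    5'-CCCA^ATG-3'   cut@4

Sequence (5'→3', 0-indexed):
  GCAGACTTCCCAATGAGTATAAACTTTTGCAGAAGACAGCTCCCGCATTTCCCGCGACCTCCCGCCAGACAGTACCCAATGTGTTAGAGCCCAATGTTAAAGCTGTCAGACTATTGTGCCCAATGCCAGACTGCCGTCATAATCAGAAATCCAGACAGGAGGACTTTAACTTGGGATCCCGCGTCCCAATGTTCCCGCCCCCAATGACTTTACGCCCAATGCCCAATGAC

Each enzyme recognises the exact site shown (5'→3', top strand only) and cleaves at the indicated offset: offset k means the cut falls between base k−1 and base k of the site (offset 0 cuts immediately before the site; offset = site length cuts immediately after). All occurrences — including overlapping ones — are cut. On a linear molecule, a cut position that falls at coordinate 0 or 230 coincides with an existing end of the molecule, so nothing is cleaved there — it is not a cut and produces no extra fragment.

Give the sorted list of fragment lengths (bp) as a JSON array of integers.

[1,2,4,5,5,5,6,7,7,8,9,10,10,10,11,11,11,12,14,15,15,16,17,19]

Per-enzyme occurrences:
  PtaVI TCCCGC/6: at [40, 49, 59, 176, 192] ⇒ [46, 55, 65, 182, 198]
  OquV ACTTT/1: at [22, 162, 206] ⇒ [23, 163, 207]
  QalIX CAGA/1: at [1, 29, 65, 106, 126, 143, 151] ⇒ [2, 30, 66, 107, 127, 144, 152]
  MvoVI CCCAATG/4: at [8, 74, 89, 118, 184, 199, 214, 221] ⇒ [12, 78, 93, 122, 188, 203, 218, 225]

Pooled cuts: [2, 12, 23, 30, 46, 55, 65, 66, 78, 93, 107, 122, 127, 144, 152, 163, 182, 188, 198, 203, 207, 218, 225]

Fragment lengths:
  [0,2): 2 bp
  [2,12): 10 bp
  [12,23): 11 bp
  [23,30): 7 bp
  [30,46): 16 bp
  [46,55): 9 bp
  [55,65): 10 bp
  [65,66): 1 bp
  [66,78): 12 bp
  [78,93): 15 bp
  [93,107): 14 bp
  [107,122): 15 bp
  [122,127): 5 bp
  [127,144): 17 bp
  [144,152): 8 bp
  [152,163): 11 bp
  [163,182): 19 bp
  [182,188): 6 bp
  [188,198): 10 bp
  [198,203): 5 bp
  [203,207): 4 bp
  [207,218): 11 bp
  [218,225): 7 bp
  [225,230): 5 bp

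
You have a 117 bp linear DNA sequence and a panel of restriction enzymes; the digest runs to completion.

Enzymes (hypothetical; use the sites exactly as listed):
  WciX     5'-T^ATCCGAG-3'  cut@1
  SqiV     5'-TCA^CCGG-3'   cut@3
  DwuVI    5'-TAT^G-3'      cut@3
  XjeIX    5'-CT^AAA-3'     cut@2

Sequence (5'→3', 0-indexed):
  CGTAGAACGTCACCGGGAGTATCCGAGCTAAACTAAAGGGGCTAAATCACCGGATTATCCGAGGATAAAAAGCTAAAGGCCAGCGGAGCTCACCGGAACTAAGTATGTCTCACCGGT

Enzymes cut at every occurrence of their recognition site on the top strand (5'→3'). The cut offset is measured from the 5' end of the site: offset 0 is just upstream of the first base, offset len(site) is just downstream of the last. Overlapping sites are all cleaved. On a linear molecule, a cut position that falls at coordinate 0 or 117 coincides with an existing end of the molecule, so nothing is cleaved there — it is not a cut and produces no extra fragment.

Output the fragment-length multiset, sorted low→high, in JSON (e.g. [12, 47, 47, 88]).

[5,5,6,6,7,8,9,9,12,14,18,18]

Per-enzyme occurrences:
  WciX (TATCCGAG, off=1): starts [19, 55] → cuts [20, 56]
  SqiV (TCACCGG, off=3): starts [9, 46, 89, 109] → cuts [12, 49, 92, 112]
  DwuVI (TATG, off=3): starts [103] → cuts [106]
  XjeIX (CTAAA, off=2): starts [27, 32, 41, 72] → cuts [29, 34, 43, 74]

Pooled cuts: [12, 20, 29, 34, 43, 49, 56, 74, 92, 106, 112]

Fragments:
  [0,12): 12 bp
  [12,20): 8 bp
  [20,29): 9 bp
  [29,34): 5 bp
  [34,43): 9 bp
  [43,49): 6 bp
  [49,56): 7 bp
  [56,74): 18 bp
  [74,92): 18 bp
  [92,106): 14 bp
  [106,112): 6 bp
  [112,117): 5 bp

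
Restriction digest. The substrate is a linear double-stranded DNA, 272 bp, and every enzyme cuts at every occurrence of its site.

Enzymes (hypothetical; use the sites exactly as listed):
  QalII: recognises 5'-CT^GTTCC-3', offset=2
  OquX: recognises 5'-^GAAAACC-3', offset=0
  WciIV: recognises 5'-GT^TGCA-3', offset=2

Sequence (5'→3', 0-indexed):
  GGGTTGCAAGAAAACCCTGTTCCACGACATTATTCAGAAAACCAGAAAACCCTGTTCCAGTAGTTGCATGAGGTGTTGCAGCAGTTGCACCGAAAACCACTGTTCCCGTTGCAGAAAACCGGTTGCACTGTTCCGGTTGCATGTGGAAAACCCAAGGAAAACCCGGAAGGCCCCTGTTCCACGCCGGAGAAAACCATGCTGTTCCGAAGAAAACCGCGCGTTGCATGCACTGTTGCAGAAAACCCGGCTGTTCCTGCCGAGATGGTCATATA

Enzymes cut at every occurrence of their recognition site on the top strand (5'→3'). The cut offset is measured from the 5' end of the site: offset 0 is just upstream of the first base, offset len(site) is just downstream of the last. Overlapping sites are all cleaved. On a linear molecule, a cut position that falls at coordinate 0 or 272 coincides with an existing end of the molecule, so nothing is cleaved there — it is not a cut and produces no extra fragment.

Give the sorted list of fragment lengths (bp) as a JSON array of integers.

[4,4,4,5,6,6,8,8,8,8,8,9,9,9,10,10,11,11,12,12,12,12,13,13,18,19,23]

Per-enzyme occurrences:
  QalII CTGTTCC/2: at [16, 51, 99, 127, 173, 198, 247] ⇒ [18, 53, 101, 129, 175, 200, 249]
  OquX GAAAACC/0: at [9, 36, 44, 91, 113, 145, 156, 188, 208, 237] ⇒ [9, 36, 44, 91, 113, 145, 156, 188, 208, 237]
  WciIV GTTGCA/2: at [2, 62, 74, 83, 107, 121, 135, 219, 231] ⇒ [4, 64, 76, 85, 109, 123, 137, 221, 233]

Pooled cuts: [4, 9, 18, 36, 44, 53, 64, 76, 85, 91, 101, 109, 113, 123, 129, 137, 145, 156, 175, 188, 200, 208, 221, 233, 237, 249]

Fragment lengths:
  [0,4): 4 bp
  [4,9): 5 bp
  [9,18): 9 bp
  [18,36): 18 bp
  [36,44): 8 bp
  [44,53): 9 bp
  [53,64): 11 bp
  [64,76): 12 bp
  [76,85): 9 bp
  [85,91): 6 bp
  [91,101): 10 bp
  [101,109): 8 bp
  [109,113): 4 bp
  [113,123): 10 bp
  [123,129): 6 bp
  [129,137): 8 bp
  [137,145): 8 bp
  [145,156): 11 bp
  [156,175): 19 bp
  [175,188): 13 bp
  [188,200): 12 bp
  [200,208): 8 bp
  [208,221): 13 bp
  [221,233): 12 bp
  [233,237): 4 bp
  [237,249): 12 bp
  [249,272): 23 bp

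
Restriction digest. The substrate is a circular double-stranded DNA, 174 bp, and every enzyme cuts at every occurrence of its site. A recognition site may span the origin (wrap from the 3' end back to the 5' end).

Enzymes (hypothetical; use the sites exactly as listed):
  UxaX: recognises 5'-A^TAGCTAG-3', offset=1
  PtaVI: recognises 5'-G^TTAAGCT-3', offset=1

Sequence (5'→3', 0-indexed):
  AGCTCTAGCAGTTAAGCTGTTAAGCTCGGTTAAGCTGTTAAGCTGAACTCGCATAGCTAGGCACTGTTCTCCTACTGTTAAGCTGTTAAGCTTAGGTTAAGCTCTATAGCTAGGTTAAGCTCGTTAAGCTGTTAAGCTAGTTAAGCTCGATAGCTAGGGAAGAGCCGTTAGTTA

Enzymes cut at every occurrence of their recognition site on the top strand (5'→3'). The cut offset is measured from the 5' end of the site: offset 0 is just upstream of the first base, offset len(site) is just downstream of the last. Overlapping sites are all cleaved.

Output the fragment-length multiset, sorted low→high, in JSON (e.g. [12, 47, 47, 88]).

[8,8,8,8,8,9,9,10,10,10,11,14,16,21,24]

Per-enzyme occurrences:
  UxaX ATAGCTAG/1: at [52, 105, 149] ⇒ [53, 106, 150]
  PtaVI GTTAAGCT/1: at [10, 18, 28, 36, 76, 84, 95, 113, 122, 130, 139, 170] ⇒ [11, 19, 29, 37, 77, 85, 96, 114, 123, 131, 140, 171]

Pooled cuts: [11, 19, 29, 37, 53, 77, 85, 96, 106, 114, 123, 131, 140, 150, 171]

Fragment lengths:
  11→19: 8 bp
  19→29: 10 bp
  29→37: 8 bp
  37→53: 16 bp
  53→77: 24 bp
  77→85: 8 bp
  85→96: 11 bp
  96→106: 10 bp
  106→114: 8 bp
  114→123: 9 bp
  123→131: 8 bp
  131→140: 9 bp
  140→150: 10 bp
  150→171: 21 bp
  171→11 (wrap): 174-171+11 = 14 bp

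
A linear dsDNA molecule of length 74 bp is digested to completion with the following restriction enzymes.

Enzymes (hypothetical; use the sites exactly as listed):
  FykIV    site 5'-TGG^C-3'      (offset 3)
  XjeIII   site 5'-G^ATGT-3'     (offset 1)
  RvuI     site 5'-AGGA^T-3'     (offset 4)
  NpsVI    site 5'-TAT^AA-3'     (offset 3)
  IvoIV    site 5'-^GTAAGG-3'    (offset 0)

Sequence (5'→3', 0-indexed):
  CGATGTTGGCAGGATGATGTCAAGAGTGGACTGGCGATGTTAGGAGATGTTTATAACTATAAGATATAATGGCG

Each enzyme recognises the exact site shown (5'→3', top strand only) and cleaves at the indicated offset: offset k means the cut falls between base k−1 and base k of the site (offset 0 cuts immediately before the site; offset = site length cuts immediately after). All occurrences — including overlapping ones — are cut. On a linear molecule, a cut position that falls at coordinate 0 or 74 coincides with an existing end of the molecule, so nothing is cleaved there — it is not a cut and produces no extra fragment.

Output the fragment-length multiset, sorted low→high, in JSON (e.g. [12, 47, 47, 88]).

[2,2,2,2,5,5,6,7,7,8,10,18]

Site scan:
  FykIV TGGC/3: at [6, 31, 69] ⇒ [9, 34, 72]
  XjeIII GATGT/1: at [1, 15, 35, 45] ⇒ [2, 16, 36, 46]
  RvuI AGGAT/4: at [10] ⇒ [14]
  NpsVI TATAA/3: at [51, 57, 64] ⇒ [54, 60, 67]
  IvoIV (GTAAGG, off=0): no sites

Pooled cuts: [2, 9, 14, 16, 34, 36, 46, 54, 60, 67, 72]

Fragments:
  [0,2): 2 bp
  [2,9): 7 bp
  [9,14): 5 bp
  [14,16): 2 bp
  [16,34): 18 bp
  [34,36): 2 bp
  [36,46): 10 bp
  [46,54): 8 bp
  [54,60): 6 bp
  [60,67): 7 bp
  [67,72): 5 bp
  [72,74): 2 bp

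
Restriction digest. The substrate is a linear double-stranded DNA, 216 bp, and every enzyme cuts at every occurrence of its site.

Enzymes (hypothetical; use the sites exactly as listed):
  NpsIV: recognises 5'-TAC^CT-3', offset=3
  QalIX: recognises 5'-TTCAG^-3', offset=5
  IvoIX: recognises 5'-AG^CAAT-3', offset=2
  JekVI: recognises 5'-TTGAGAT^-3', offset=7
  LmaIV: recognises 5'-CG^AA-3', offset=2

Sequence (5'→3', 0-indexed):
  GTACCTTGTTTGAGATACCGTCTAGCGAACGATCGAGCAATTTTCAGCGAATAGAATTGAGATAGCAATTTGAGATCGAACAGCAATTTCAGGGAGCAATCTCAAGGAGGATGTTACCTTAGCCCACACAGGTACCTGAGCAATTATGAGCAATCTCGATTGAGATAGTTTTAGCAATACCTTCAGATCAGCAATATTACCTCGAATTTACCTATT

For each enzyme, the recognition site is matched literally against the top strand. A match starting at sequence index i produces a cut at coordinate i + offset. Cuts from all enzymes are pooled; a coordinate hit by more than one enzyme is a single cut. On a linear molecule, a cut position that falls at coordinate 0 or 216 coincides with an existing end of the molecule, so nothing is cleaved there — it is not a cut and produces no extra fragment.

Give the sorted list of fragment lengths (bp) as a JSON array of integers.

Per-enzyme occurrences:
  NpsIV TACCT/3: at [1, 114, 132, 177, 197, 208] ⇒ [4, 117, 135, 180, 200, 211]
  QalIX TTCAG/5: at [42, 87, 181] ⇒ [47, 92, 186]
  IvoIX AGCAAT/2: at [35, 63, 81, 94, 138, 148, 172, 189] ⇒ [37, 65, 83, 96, 140, 150, 174, 191]
  JekVI TTGAGAT/7: at [9, 56, 69, 159] ⇒ [16, 63, 76, 166]
  LmaIV CGAA/2: at [25, 47, 76, 202] ⇒ [27, 49, 78, 204]

All cut coordinates (distinct, sorted): [4, 16, 27, 37, 47, 49, 63, 65, 76, 78, 83, 92, 96, 117, 135, 140, 150, 166, 174, 180, 186, 191, 200, 204, 211]

Fragments:
  [0,4): 4 bp
  [4,16): 12 bp
  [16,27): 11 bp
  [27,37): 10 bp
  [37,47): 10 bp
  [47,49): 2 bp
  [49,63): 14 bp
  [63,65): 2 bp
  [65,76): 11 bp
  [76,78): 2 bp
  [78,83): 5 bp
  [83,92): 9 bp
  [92,96): 4 bp
  [96,117): 21 bp
  [117,135): 18 bp
  [135,140): 5 bp
  [140,150): 10 bp
  [150,166): 16 bp
  [166,174): 8 bp
  [174,180): 6 bp
  [180,186): 6 bp
  [186,191): 5 bp
  [191,200): 9 bp
  [200,204): 4 bp
  [204,211): 7 bp
  [211,216): 5 bp

[2,2,2,4,4,4,5,5,5,5,6,6,7,8,9,9,10,10,10,11,11,12,14,16,18,21]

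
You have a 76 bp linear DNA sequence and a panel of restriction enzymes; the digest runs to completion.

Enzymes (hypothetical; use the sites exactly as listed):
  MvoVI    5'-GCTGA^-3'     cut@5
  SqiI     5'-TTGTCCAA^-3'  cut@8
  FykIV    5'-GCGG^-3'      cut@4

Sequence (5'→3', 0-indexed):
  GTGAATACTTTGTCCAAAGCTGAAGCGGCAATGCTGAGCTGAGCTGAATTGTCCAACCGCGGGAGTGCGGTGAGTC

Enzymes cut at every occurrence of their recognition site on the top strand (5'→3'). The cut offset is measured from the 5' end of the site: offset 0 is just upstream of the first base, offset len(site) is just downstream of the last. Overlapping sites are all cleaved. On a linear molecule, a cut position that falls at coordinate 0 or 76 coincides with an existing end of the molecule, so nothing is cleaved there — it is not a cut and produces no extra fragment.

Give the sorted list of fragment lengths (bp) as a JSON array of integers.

Site scan:
  MvoVI (GCTGA, off=5): starts [18, 32, 37, 42] → cuts [23, 37, 42, 47]
  SqiI (TTGTCCAA, off=8): starts [9, 48] → cuts [17, 56]
  FykIV (GCGG, off=4): starts [24, 58, 66] → cuts [28, 62, 70]

All cut coordinates (distinct, sorted): [17, 23, 28, 37, 42, 47, 56, 62, 70]

Fragments:
  [0,17): 17 bp
  [17,23): 6 bp
  [23,28): 5 bp
  [28,37): 9 bp
  [37,42): 5 bp
  [42,47): 5 bp
  [47,56): 9 bp
  [56,62): 6 bp
  [62,70): 8 bp
  [70,76): 6 bp

[5,5,5,6,6,6,8,9,9,17]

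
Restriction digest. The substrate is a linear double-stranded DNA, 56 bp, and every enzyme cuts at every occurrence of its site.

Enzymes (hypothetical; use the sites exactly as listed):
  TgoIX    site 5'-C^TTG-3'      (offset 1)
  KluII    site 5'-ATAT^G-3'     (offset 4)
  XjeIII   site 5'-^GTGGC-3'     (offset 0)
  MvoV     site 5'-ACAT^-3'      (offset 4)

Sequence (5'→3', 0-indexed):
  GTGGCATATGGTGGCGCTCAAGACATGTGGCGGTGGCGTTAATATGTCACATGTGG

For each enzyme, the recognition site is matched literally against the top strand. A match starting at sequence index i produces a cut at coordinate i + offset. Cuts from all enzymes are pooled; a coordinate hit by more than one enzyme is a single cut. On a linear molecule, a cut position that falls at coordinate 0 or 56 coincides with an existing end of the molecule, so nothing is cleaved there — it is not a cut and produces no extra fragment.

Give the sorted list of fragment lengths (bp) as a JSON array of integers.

[1,4,6,7,9,13,16]

Per-enzyme occurrences:
  TgoIX (CTTG, off=1): no sites
  KluII ATATG/4: at [5, 41] ⇒ [9, 45]
  XjeIII GTGGC/0: at [0, 10, 26, 32] ⇒ [10, 26, 32] (position 0 is a terminus of the linear molecule — no cut)
  MvoV ACAT/4: at [22, 48] ⇒ [26, 52]

Pooled cuts: [9, 10, 26, 32, 45, 52]

Fragment lengths:
  [0,9): 9 bp
  [9,10): 1 bp
  [10,26): 16 bp
  [26,32): 6 bp
  [32,45): 13 bp
  [45,52): 7 bp
  [52,56): 4 bp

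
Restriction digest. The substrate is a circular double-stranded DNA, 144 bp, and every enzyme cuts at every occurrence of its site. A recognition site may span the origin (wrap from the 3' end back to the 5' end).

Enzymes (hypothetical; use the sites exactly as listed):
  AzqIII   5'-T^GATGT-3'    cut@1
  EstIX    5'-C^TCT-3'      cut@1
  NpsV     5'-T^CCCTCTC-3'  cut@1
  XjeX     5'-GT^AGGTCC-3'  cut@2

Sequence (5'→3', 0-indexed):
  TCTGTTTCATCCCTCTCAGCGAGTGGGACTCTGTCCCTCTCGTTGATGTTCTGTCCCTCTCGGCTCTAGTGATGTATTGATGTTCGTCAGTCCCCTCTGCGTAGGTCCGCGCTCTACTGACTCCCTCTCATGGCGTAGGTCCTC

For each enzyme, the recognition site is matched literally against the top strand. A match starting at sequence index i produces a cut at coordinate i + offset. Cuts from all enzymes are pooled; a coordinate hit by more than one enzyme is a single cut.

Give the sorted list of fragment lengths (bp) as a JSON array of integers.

[2,3,3,3,3,5,6,6,7,7,7,8,10,10,10,10,11,16,17]

Site scan:
  AzqIII (TGATGT, off=1): starts [43, 69, 77] → cuts [44, 70, 78]
  EstIX (CTCT, off=1): starts [12, 28, 36, 56, 63, 94, 111, 124, 141, 143] → cuts [0, 13, 29, 37, 57, 64, 95, 112, 125, 142]
  NpsV (TCCCTCTC, off=1): starts [9, 33, 53, 121] → cuts [10, 34, 54, 122]
  XjeX (GTAGGTCC, off=2): starts [100, 134] → cuts [102, 136]

Pooled cuts: [0, 10, 13, 29, 34, 37, 44, 54, 57, 64, 70, 78, 95, 102, 112, 122, 125, 136, 142]

Fragment lengths:
  0→10: 10 bp
  10→13: 3 bp
  13→29: 16 bp
  29→34: 5 bp
  34→37: 3 bp
  37→44: 7 bp
  44→54: 10 bp
  54→57: 3 bp
  57→64: 7 bp
  64→70: 6 bp
  70→78: 8 bp
  78→95: 17 bp
  95→102: 7 bp
  102→112: 10 bp
  112→122: 10 bp
  122→125: 3 bp
  125→136: 11 bp
  136→142: 6 bp
  142→0 (wrap): 144-142+0 = 2 bp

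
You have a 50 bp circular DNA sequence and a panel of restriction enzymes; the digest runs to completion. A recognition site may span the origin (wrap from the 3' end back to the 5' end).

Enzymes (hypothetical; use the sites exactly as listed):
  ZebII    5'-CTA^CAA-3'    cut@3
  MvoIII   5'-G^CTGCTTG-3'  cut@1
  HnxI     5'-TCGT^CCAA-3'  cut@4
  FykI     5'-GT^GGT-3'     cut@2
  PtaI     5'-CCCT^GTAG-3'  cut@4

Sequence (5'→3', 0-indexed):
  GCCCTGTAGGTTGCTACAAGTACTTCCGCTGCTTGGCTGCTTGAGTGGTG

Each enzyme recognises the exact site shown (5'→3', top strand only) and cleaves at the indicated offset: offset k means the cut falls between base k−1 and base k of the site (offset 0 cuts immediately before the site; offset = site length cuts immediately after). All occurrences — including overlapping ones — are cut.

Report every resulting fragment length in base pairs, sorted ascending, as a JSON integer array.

[8,9,10,11,12]

Site scan:
  ZebII (CTACAA, off=3): starts [13] → cuts [16]
  MvoIII (GCTGCTTG, off=1): starts [27, 35] → cuts [28, 36]
  HnxI (TCGTCCAA, off=4): no sites
  FykI (GTGGT, off=2): starts [44] → cuts [46]
  PtaI (CCCTGTAG, off=4): starts [1] → cuts [5]

All cut coordinates (distinct, sorted): [5, 16, 28, 36, 46]

Fragment lengths:
  5→16: 11 bp
  16→28: 12 bp
  28→36: 8 bp
  36→46: 10 bp
  46→5 (wrap): 50-46+5 = 9 bp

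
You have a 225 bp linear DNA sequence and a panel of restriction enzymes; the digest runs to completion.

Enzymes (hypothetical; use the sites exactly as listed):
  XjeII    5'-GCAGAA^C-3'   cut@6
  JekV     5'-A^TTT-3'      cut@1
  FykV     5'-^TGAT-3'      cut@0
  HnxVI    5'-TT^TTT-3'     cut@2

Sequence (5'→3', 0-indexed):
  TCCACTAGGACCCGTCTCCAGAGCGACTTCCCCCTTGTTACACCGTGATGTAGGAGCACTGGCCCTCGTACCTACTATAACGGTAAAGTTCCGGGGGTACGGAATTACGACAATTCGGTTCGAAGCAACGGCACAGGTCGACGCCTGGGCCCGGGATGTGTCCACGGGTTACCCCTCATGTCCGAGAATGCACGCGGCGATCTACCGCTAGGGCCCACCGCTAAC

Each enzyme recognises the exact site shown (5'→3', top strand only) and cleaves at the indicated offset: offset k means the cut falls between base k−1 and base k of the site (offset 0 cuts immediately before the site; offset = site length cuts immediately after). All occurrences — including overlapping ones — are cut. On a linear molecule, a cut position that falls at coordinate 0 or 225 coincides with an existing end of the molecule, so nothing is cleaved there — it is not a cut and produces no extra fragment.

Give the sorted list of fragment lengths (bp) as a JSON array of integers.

Site scan:
  XjeII (GCAGAAC, off=6): no sites
  JekV (ATTT, off=1): no sites
  FykV (TGAT, off=0): starts [45] → cuts [45]
  HnxVI (TTTTT, off=2): no sites

All cut coordinates (distinct, sorted): [45]

Fragment lengths:
  [0,45): 45 bp
  [45,225): 180 bp

[45,180]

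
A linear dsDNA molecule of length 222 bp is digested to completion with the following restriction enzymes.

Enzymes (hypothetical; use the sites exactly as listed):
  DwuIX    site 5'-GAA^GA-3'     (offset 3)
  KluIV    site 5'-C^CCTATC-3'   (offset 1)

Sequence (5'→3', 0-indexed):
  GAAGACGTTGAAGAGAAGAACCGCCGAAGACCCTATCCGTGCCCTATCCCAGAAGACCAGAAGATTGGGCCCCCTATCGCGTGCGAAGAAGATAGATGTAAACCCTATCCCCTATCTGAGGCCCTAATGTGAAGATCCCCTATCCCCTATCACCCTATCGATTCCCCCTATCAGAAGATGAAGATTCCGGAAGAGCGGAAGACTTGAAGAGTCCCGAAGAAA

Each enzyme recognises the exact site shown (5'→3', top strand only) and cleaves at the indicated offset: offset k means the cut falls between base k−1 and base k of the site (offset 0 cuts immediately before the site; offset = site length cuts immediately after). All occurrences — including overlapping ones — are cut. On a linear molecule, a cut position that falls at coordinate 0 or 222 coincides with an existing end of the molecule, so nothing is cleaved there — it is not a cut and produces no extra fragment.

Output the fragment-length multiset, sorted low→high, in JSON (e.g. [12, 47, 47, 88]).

[3,3,3,4,5,5,6,7,7,8,8,8,8,9,10,10,10,10,11,11,12,13,13,15,23]

Scan for sites:
  DwuIX (GAAGA, off=3): starts [0, 9, 14, 25, 51, 59, 84, 87, 130, 173, 179, 189, 197, 205, 215] → cuts [3, 12, 17, 28, 54, 62, 87, 90, 133, 176, 182, 192, 200, 208, 218]
  KluIV (CCCTATC, off=1): starts [30, 41, 71, 102, 109, 137, 144, 152, 165] → cuts [31, 42, 72, 103, 110, 138, 145, 153, 166]

Pooled cuts: [3, 12, 17, 28, 31, 42, 54, 62, 72, 87, 90, 103, 110, 133, 138, 145, 153, 166, 176, 182, 192, 200, 208, 218]

Fragment lengths:
  [0,3): 3 bp
  [3,12): 9 bp
  [12,17): 5 bp
  [17,28): 11 bp
  [28,31): 3 bp
  [31,42): 11 bp
  [42,54): 12 bp
  [54,62): 8 bp
  [62,72): 10 bp
  [72,87): 15 bp
  [87,90): 3 bp
  [90,103): 13 bp
  [103,110): 7 bp
  [110,133): 23 bp
  [133,138): 5 bp
  [138,145): 7 bp
  [145,153): 8 bp
  [153,166): 13 bp
  [166,176): 10 bp
  [176,182): 6 bp
  [182,192): 10 bp
  [192,200): 8 bp
  [200,208): 8 bp
  [208,218): 10 bp
  [218,222): 4 bp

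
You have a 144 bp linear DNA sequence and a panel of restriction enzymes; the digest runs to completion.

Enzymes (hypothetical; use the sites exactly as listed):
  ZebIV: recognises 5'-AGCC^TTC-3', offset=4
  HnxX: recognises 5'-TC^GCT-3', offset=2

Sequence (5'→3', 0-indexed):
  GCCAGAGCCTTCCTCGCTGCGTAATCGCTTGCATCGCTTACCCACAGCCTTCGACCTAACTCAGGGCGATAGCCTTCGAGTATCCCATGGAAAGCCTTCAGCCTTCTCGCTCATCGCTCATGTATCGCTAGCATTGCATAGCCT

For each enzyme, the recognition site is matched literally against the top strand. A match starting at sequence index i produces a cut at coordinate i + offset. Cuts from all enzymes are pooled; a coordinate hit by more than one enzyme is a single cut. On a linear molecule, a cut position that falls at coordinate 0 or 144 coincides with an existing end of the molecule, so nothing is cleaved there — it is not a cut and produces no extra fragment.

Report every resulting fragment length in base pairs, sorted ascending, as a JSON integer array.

[5,6,7,7,9,9,11,11,14,18,22,25]

Scan for sites:
  ZebIV AGCCTTC/4: at [5, 45, 70, 92, 99] ⇒ [9, 49, 74, 96, 103]
  HnxX TCGCT/2: at [13, 24, 33, 106, 113, 124] ⇒ [15, 26, 35, 108, 115, 126]

Pooled cuts: [9, 15, 26, 35, 49, 74, 96, 103, 108, 115, 126]

Fragments:
  [0,9): 9 bp
  [9,15): 6 bp
  [15,26): 11 bp
  [26,35): 9 bp
  [35,49): 14 bp
  [49,74): 25 bp
  [74,96): 22 bp
  [96,103): 7 bp
  [103,108): 5 bp
  [108,115): 7 bp
  [115,126): 11 bp
  [126,144): 18 bp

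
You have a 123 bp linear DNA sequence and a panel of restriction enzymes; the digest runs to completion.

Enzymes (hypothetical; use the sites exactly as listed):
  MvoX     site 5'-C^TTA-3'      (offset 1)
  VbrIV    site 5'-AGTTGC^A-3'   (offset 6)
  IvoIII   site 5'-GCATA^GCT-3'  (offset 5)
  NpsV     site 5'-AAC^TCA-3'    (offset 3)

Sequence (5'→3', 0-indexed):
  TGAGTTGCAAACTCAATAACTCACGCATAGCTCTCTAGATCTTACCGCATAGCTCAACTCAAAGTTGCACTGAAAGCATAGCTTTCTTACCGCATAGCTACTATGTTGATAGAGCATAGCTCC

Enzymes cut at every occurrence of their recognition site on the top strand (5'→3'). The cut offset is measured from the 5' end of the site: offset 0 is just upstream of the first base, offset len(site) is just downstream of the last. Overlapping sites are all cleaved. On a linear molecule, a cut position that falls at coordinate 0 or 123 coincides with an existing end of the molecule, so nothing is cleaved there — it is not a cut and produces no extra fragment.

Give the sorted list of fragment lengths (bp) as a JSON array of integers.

[4,5,6,7,8,8,9,10,10,10,12,12,22]

Per-enzyme occurrences:
  MvoX CTTA/1: at [40, 85] ⇒ [41, 86]
  VbrIV AGTTGCA/6: at [2, 62] ⇒ [8, 68]
  IvoIII GCATAGCT/5: at [24, 46, 75, 91, 113] ⇒ [29, 51, 80, 96, 118]
  NpsV AACTCA/3: at [9, 17, 55] ⇒ [12, 20, 58]

All cut coordinates (distinct, sorted): [8, 12, 20, 29, 41, 51, 58, 68, 80, 86, 96, 118]

Fragment lengths:
  [0,8): 8 bp
  [8,12): 4 bp
  [12,20): 8 bp
  [20,29): 9 bp
  [29,41): 12 bp
  [41,51): 10 bp
  [51,58): 7 bp
  [58,68): 10 bp
  [68,80): 12 bp
  [80,86): 6 bp
  [86,96): 10 bp
  [96,118): 22 bp
  [118,123): 5 bp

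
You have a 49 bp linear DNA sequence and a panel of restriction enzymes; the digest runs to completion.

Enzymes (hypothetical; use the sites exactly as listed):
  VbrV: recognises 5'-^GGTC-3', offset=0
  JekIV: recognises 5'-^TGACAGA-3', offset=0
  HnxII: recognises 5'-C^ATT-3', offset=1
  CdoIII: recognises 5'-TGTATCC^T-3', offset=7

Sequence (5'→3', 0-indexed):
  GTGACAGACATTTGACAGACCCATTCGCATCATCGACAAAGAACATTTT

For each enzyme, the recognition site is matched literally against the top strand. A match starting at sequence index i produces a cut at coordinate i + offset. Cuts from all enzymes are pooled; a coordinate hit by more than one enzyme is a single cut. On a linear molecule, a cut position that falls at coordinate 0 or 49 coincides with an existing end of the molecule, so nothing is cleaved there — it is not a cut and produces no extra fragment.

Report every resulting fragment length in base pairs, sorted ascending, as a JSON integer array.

Site scan:
  VbrV (GGTC, off=0): no sites
  JekIV (TGACAGA, off=0): starts [1, 12] → cuts [1, 12]
  HnxII (CATT, off=1): starts [8, 21, 43] → cuts [9, 22, 44]
  CdoIII (TGTATCCT, off=7): no sites

Pooled cuts: [1, 9, 12, 22, 44]

Fragment lengths:
  [0,1): 1 bp
  [1,9): 8 bp
  [9,12): 3 bp
  [12,22): 10 bp
  [22,44): 22 bp
  [44,49): 5 bp

[1,3,5,8,10,22]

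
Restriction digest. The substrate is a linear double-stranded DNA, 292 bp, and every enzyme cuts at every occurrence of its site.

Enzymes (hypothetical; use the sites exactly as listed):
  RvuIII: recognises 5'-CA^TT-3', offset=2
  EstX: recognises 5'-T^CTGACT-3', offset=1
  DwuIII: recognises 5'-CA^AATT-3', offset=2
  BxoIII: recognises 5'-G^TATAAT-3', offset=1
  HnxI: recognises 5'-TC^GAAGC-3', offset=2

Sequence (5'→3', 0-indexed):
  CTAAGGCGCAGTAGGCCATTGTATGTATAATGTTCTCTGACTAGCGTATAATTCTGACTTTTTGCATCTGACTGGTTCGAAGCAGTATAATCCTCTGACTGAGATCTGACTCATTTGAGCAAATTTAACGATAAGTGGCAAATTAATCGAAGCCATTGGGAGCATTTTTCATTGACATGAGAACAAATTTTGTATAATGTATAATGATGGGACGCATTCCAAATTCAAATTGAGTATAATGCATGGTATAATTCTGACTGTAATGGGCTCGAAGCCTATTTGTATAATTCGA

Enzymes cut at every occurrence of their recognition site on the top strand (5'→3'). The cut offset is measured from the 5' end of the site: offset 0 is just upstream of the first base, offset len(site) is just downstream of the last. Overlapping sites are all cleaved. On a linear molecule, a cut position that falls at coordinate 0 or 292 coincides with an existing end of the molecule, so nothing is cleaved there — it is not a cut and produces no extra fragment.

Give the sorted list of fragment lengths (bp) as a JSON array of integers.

Scan for sites:
  RvuIII (CATT, off=2): starts [16, 111, 153, 162, 169, 214] → cuts [18, 113, 155, 164, 171, 216]
  EstX (TCTGACT, off=1): starts [35, 52, 66, 93, 104, 252] → cuts [36, 53, 67, 94, 105, 253]
  DwuIII (CAAATT, off=2): starts [119, 138, 183, 219, 225] → cuts [121, 140, 185, 221, 227]
  BxoIII (GTATAAT, off=1): starts [24, 45, 84, 191, 198, 233, 245, 281] → cuts [25, 46, 85, 192, 199, 234, 246, 282]
  HnxI (TCGAAGC, off=2): starts [76, 146, 268] → cuts [78, 148, 270]

Pooled cuts: [18, 25, 36, 46, 53, 67, 78, 85, 94, 105, 113, 121, 140, 148, 155, 164, 171, 185, 192, 199, 216, 221, 227, 234, 246, 253, 270, 282]

Fragments:
  [0,18): 18 bp
  [18,25): 7 bp
  [25,36): 11 bp
  [36,46): 10 bp
  [46,53): 7 bp
  [53,67): 14 bp
  [67,78): 11 bp
  [78,85): 7 bp
  [85,94): 9 bp
  [94,105): 11 bp
  [105,113): 8 bp
  [113,121): 8 bp
  [121,140): 19 bp
  [140,148): 8 bp
  [148,155): 7 bp
  [155,164): 9 bp
  [164,171): 7 bp
  [171,185): 14 bp
  [185,192): 7 bp
  [192,199): 7 bp
  [199,216): 17 bp
  [216,221): 5 bp
  [221,227): 6 bp
  [227,234): 7 bp
  [234,246): 12 bp
  [246,253): 7 bp
  [253,270): 17 bp
  [270,282): 12 bp
  [282,292): 10 bp

[5,6,7,7,7,7,7,7,7,7,7,8,8,8,9,9,10,10,11,11,11,12,12,14,14,17,17,18,19]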